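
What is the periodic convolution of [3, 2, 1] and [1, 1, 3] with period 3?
Use y[k] = Σ_j s[j]·t[(k-j) mod 3]. y[0] = 3×1 + 2×3 + 1×1 = 10; y[1] = 3×1 + 2×1 + 1×3 = 8; y[2] = 3×3 + 2×1 + 1×1 = 12. Result: [10, 8, 12]

[10, 8, 12]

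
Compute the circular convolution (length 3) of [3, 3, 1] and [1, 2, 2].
Use y[k] = Σ_j s[j]·t[(k-j) mod 3]. y[0] = 3×1 + 3×2 + 1×2 = 11; y[1] = 3×2 + 3×1 + 1×2 = 11; y[2] = 3×2 + 3×2 + 1×1 = 13. Result: [11, 11, 13]

[11, 11, 13]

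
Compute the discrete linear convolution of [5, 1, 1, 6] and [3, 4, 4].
y[0] = 5×3 = 15; y[1] = 5×4 + 1×3 = 23; y[2] = 5×4 + 1×4 + 1×3 = 27; y[3] = 1×4 + 1×4 + 6×3 = 26; y[4] = 1×4 + 6×4 = 28; y[5] = 6×4 = 24

[15, 23, 27, 26, 28, 24]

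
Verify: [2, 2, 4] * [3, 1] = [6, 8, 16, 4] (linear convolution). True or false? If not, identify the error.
Recompute linear convolution of [2, 2, 4] and [3, 1]: y[0] = 2×3 = 6; y[1] = 2×1 + 2×3 = 8; y[2] = 2×1 + 4×3 = 14; y[3] = 4×1 = 4 → [6, 8, 14, 4]. Compare to given [6, 8, 16, 4]: they differ at index 2: given 16, correct 14, so answer: No

No. Error at index 2: given 16, correct 14.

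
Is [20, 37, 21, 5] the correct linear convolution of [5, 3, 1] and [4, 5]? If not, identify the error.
Recompute linear convolution of [5, 3, 1] and [4, 5]: y[0] = 5×4 = 20; y[1] = 5×5 + 3×4 = 37; y[2] = 3×5 + 1×4 = 19; y[3] = 1×5 = 5 → [20, 37, 19, 5]. Compare to given [20, 37, 21, 5]: they differ at index 2: given 21, correct 19, so answer: No

No. Error at index 2: given 21, correct 19.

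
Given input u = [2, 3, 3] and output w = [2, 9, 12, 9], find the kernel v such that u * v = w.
Output length 4 = len(u) + len(v) - 1 ⇒ len(v) = 2. Solve v forward using v[k] = (w[k] - Σ_{i≥1} u[i]·v[k-i]) / u[0]: v[0] = w[0] / u[0] = 2 / 2 = 1; v[1] = (w[1] - 3×1) / u[0] = (9 - 3×1) / 2 = 3. So v = [1, 3]. Forward-check [2, 3, 3] * [1, 3]: w[0] = 2×1 = 2; w[1] = 2×3 + 3×1 = 9; w[2] = 3×3 + 3×1 = 12; w[3] = 3×3 = 9 → [2, 9, 12, 9] ✓

[1, 3]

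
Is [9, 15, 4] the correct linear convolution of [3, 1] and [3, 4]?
Recompute linear convolution of [3, 1] and [3, 4]: y[0] = 3×3 = 9; y[1] = 3×4 + 1×3 = 15; y[2] = 1×4 = 4 → [9, 15, 4]. Given [9, 15, 4] matches, so answer: Yes

Yes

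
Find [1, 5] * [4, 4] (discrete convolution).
y[0] = 1×4 = 4; y[1] = 1×4 + 5×4 = 24; y[2] = 5×4 = 20

[4, 24, 20]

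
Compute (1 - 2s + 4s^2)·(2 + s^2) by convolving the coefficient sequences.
Ascending coefficients: a = [1, -2, 4], b = [2, 0, 1]. c[0] = 1×2 = 2; c[1] = 1×0 + -2×2 = -4; c[2] = 1×1 + -2×0 + 4×2 = 9; c[3] = -2×1 + 4×0 = -2; c[4] = 4×1 = 4. Result coefficients: [2, -4, 9, -2, 4] → 2 - 4s + 9s^2 - 2s^3 + 4s^4

2 - 4s + 9s^2 - 2s^3 + 4s^4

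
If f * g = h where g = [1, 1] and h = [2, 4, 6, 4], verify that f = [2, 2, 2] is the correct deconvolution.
Forward-compute [2, 2, 2] * [1, 1]: h[0] = 2×1 = 2; h[1] = 2×1 + 2×1 = 4; h[2] = 2×1 + 2×1 = 4; h[3] = 2×1 = 2 → [2, 4, 4, 2]. Does not match given h = [2, 4, 6, 4].

Not verified. [2, 2, 2] * [1, 1] = [2, 4, 4, 2], which differs from [2, 4, 6, 4] at index 2.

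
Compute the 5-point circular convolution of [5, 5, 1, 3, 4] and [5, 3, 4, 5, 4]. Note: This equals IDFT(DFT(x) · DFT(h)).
Either evaluate y[k] = Σ_j x[j]·h[(k-j) mod 5] directly, or use IDFT(DFT(x) · DFT(h)). y[0] = 5×5 + 5×4 + 1×5 + 3×4 + 4×3 = 74; y[1] = 5×3 + 5×5 + 1×4 + 3×5 + 4×4 = 75; y[2] = 5×4 + 5×3 + 1×5 + 3×4 + 4×5 = 72; y[3] = 5×5 + 5×4 + 1×3 + 3×5 + 4×4 = 79; y[4] = 5×4 + 5×5 + 1×4 + 3×3 + 4×5 = 78. Result: [74, 75, 72, 79, 78]

[74, 75, 72, 79, 78]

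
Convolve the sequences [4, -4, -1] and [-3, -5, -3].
y[0] = 4×-3 = -12; y[1] = 4×-5 + -4×-3 = -8; y[2] = 4×-3 + -4×-5 + -1×-3 = 11; y[3] = -4×-3 + -1×-5 = 17; y[4] = -1×-3 = 3

[-12, -8, 11, 17, 3]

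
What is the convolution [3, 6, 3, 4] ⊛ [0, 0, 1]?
y[0] = 3×0 = 0; y[1] = 3×0 + 6×0 = 0; y[2] = 3×1 + 6×0 + 3×0 = 3; y[3] = 6×1 + 3×0 + 4×0 = 6; y[4] = 3×1 + 4×0 = 3; y[5] = 4×1 = 4

[0, 0, 3, 6, 3, 4]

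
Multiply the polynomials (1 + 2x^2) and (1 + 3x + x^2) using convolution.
Ascending coefficients: a = [1, 0, 2], b = [1, 3, 1]. c[0] = 1×1 = 1; c[1] = 1×3 + 0×1 = 3; c[2] = 1×1 + 0×3 + 2×1 = 3; c[3] = 0×1 + 2×3 = 6; c[4] = 2×1 = 2. Result coefficients: [1, 3, 3, 6, 2] → 1 + 3x + 3x^2 + 6x^3 + 2x^4

1 + 3x + 3x^2 + 6x^3 + 2x^4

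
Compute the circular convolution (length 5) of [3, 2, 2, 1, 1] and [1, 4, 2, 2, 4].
Use y[k] = Σ_j x[j]·h[(k-j) mod 5]. y[0] = 3×1 + 2×4 + 2×2 + 1×2 + 1×4 = 21; y[1] = 3×4 + 2×1 + 2×4 + 1×2 + 1×2 = 26; y[2] = 3×2 + 2×4 + 2×1 + 1×4 + 1×2 = 22; y[3] = 3×2 + 2×2 + 2×4 + 1×1 + 1×4 = 23; y[4] = 3×4 + 2×2 + 2×2 + 1×4 + 1×1 = 25. Result: [21, 26, 22, 23, 25]

[21, 26, 22, 23, 25]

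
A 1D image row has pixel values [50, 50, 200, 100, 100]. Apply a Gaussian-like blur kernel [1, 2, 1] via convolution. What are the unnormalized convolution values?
Convolve image row [50, 50, 200, 100, 100] with kernel [1, 2, 1]: y[0] = 50×1 = 50; y[1] = 50×2 + 50×1 = 150; y[2] = 50×1 + 50×2 + 200×1 = 350; y[3] = 50×1 + 200×2 + 100×1 = 550; y[4] = 200×1 + 100×2 + 100×1 = 500; y[5] = 100×1 + 100×2 = 300; y[6] = 100×1 = 100 → [50, 150, 350, 550, 500, 300, 100]. Normalization factor = sum(kernel) = 4.

[50, 150, 350, 550, 500, 300, 100]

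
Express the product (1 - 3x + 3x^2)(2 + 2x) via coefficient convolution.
Ascending coefficients: a = [1, -3, 3], b = [2, 2]. c[0] = 1×2 = 2; c[1] = 1×2 + -3×2 = -4; c[2] = -3×2 + 3×2 = 0; c[3] = 3×2 = 6. Result coefficients: [2, -4, 0, 6] → 2 - 4x + 6x^3

2 - 4x + 6x^3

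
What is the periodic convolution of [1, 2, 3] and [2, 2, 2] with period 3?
Use y[k] = Σ_j s[j]·t[(k-j) mod 3]. y[0] = 1×2 + 2×2 + 3×2 = 12; y[1] = 1×2 + 2×2 + 3×2 = 12; y[2] = 1×2 + 2×2 + 3×2 = 12. Result: [12, 12, 12]

[12, 12, 12]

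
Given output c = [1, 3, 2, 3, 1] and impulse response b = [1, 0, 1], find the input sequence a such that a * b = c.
Deconvolve c=[1, 3, 2, 3, 1] by b=[1, 0, 1]. Since b[0]=1, solve forward: a[0] = c[0] / 1 = 1; a[1] = (c[1] - 1×0) / 1 = 3; a[2] = (c[2] - 3×0 - 1×1) / 1 = 1. So a = [1, 3, 1]. Check by forward convolution: c[0] = 1×1 = 1; c[1] = 1×0 + 3×1 = 3; c[2] = 1×1 + 3×0 + 1×1 = 2; c[3] = 3×1 + 1×0 = 3; c[4] = 1×1 = 1

[1, 3, 1]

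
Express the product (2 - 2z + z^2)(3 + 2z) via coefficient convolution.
Ascending coefficients: a = [2, -2, 1], b = [3, 2]. c[0] = 2×3 = 6; c[1] = 2×2 + -2×3 = -2; c[2] = -2×2 + 1×3 = -1; c[3] = 1×2 = 2. Result coefficients: [6, -2, -1, 2] → 6 - 2z - z^2 + 2z^3

6 - 2z - z^2 + 2z^3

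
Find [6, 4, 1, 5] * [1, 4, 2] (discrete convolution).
y[0] = 6×1 = 6; y[1] = 6×4 + 4×1 = 28; y[2] = 6×2 + 4×4 + 1×1 = 29; y[3] = 4×2 + 1×4 + 5×1 = 17; y[4] = 1×2 + 5×4 = 22; y[5] = 5×2 = 10

[6, 28, 29, 17, 22, 10]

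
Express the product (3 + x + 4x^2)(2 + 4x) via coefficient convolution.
Ascending coefficients: a = [3, 1, 4], b = [2, 4]. c[0] = 3×2 = 6; c[1] = 3×4 + 1×2 = 14; c[2] = 1×4 + 4×2 = 12; c[3] = 4×4 = 16. Result coefficients: [6, 14, 12, 16] → 6 + 14x + 12x^2 + 16x^3

6 + 14x + 12x^2 + 16x^3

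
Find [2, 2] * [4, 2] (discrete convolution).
y[0] = 2×4 = 8; y[1] = 2×2 + 2×4 = 12; y[2] = 2×2 = 4

[8, 12, 4]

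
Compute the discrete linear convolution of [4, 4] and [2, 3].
y[0] = 4×2 = 8; y[1] = 4×3 + 4×2 = 20; y[2] = 4×3 = 12

[8, 20, 12]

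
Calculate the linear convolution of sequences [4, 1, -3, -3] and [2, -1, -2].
y[0] = 4×2 = 8; y[1] = 4×-1 + 1×2 = -2; y[2] = 4×-2 + 1×-1 + -3×2 = -15; y[3] = 1×-2 + -3×-1 + -3×2 = -5; y[4] = -3×-2 + -3×-1 = 9; y[5] = -3×-2 = 6

[8, -2, -15, -5, 9, 6]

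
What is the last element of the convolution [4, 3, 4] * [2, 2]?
Use y[k] = Σ_i a[i]·b[k-i] at k=3. y[3] = 4×2 = 8

8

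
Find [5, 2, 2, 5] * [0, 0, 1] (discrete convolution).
y[0] = 5×0 = 0; y[1] = 5×0 + 2×0 = 0; y[2] = 5×1 + 2×0 + 2×0 = 5; y[3] = 2×1 + 2×0 + 5×0 = 2; y[4] = 2×1 + 5×0 = 2; y[5] = 5×1 = 5

[0, 0, 5, 2, 2, 5]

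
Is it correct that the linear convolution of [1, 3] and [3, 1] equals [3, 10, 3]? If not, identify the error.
Recompute linear convolution of [1, 3] and [3, 1]: y[0] = 1×3 = 3; y[1] = 1×1 + 3×3 = 10; y[2] = 3×1 = 3 → [3, 10, 3]. Given [3, 10, 3] matches, so answer: Yes

Yes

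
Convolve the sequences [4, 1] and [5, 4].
y[0] = 4×5 = 20; y[1] = 4×4 + 1×5 = 21; y[2] = 1×4 = 4

[20, 21, 4]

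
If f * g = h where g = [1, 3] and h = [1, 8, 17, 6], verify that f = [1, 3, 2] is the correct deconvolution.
Forward-compute [1, 3, 2] * [1, 3]: h[0] = 1×1 = 1; h[1] = 1×3 + 3×1 = 6; h[2] = 3×3 + 2×1 = 11; h[3] = 2×3 = 6 → [1, 6, 11, 6]. Does not match given h = [1, 8, 17, 6].

Not verified. [1, 3, 2] * [1, 3] = [1, 6, 11, 6], which differs from [1, 8, 17, 6] at index 1.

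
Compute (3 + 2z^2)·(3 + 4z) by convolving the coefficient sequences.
Ascending coefficients: a = [3, 0, 2], b = [3, 4]. c[0] = 3×3 = 9; c[1] = 3×4 + 0×3 = 12; c[2] = 0×4 + 2×3 = 6; c[3] = 2×4 = 8. Result coefficients: [9, 12, 6, 8] → 9 + 12z + 6z^2 + 8z^3

9 + 12z + 6z^2 + 8z^3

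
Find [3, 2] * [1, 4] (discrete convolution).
y[0] = 3×1 = 3; y[1] = 3×4 + 2×1 = 14; y[2] = 2×4 = 8

[3, 14, 8]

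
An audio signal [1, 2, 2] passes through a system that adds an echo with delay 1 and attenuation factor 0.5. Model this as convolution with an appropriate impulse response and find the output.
Direct-path + delayed-attenuated-path model → impulse response h = [1, 0.5] (1 at lag 0, 0.5 at lag 1). Output y[n] = x[n] + 0.5·x[n - 1] (with x[n] = 0 outside 0..2): y[0] = 1 + 0.5×0 = 1; y[1] = 2 + 0.5×1 = 2.5; y[2] = 2 + 0.5×2 = 3.0; y[3] = 0 + 0.5×2 = 1.0. So y = [1, 2.5, 3.0, 1.0]

[1, 2.5, 3.0, 1.0]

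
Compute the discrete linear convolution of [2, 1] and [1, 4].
y[0] = 2×1 = 2; y[1] = 2×4 + 1×1 = 9; y[2] = 1×4 = 4

[2, 9, 4]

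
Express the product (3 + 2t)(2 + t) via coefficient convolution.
Ascending coefficients: a = [3, 2], b = [2, 1]. c[0] = 3×2 = 6; c[1] = 3×1 + 2×2 = 7; c[2] = 2×1 = 2. Result coefficients: [6, 7, 2] → 6 + 7t + 2t^2

6 + 7t + 2t^2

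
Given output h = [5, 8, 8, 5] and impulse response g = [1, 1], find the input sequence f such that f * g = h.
Deconvolve h=[5, 8, 8, 5] by g=[1, 1]. Since g[0]=1, solve forward: f[0] = h[0] / 1 = 5; f[1] = (h[1] - 5×1) / 1 = 3; f[2] = (h[2] - 3×1) / 1 = 5. So f = [5, 3, 5]. Check by forward convolution: h[0] = 5×1 = 5; h[1] = 5×1 + 3×1 = 8; h[2] = 3×1 + 5×1 = 8; h[3] = 5×1 = 5

[5, 3, 5]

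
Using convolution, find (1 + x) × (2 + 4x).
Ascending coefficients: a = [1, 1], b = [2, 4]. c[0] = 1×2 = 2; c[1] = 1×4 + 1×2 = 6; c[2] = 1×4 = 4. Result coefficients: [2, 6, 4] → 2 + 6x + 4x^2

2 + 6x + 4x^2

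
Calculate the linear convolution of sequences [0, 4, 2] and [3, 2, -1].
y[0] = 0×3 = 0; y[1] = 0×2 + 4×3 = 12; y[2] = 0×-1 + 4×2 + 2×3 = 14; y[3] = 4×-1 + 2×2 = 0; y[4] = 2×-1 = -2

[0, 12, 14, 0, -2]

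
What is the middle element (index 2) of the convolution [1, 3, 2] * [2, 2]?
Use y[k] = Σ_i a[i]·b[k-i] at k=2. y[2] = 3×2 + 2×2 = 10

10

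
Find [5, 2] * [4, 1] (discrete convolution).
y[0] = 5×4 = 20; y[1] = 5×1 + 2×4 = 13; y[2] = 2×1 = 2

[20, 13, 2]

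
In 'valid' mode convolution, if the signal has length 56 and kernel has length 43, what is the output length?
'Valid' mode counts only positions where the kernel fully overlaps the signal: m - n + 1 = 56 - 43 + 1 = 14

14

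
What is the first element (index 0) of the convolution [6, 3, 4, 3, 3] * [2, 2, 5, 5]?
Use y[k] = Σ_i a[i]·b[k-i] at k=0. y[0] = 6×2 = 12

12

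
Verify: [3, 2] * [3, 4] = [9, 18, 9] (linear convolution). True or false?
Recompute linear convolution of [3, 2] and [3, 4]: y[0] = 3×3 = 9; y[1] = 3×4 + 2×3 = 18; y[2] = 2×4 = 8 → [9, 18, 8]. Compare to given [9, 18, 9]: they differ at index 2: given 9, correct 8, so answer: No

No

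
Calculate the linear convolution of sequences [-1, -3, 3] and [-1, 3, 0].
y[0] = -1×-1 = 1; y[1] = -1×3 + -3×-1 = 0; y[2] = -1×0 + -3×3 + 3×-1 = -12; y[3] = -3×0 + 3×3 = 9; y[4] = 3×0 = 0

[1, 0, -12, 9, 0]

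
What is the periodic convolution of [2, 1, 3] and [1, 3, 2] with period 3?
Use y[k] = Σ_j s[j]·t[(k-j) mod 3]. y[0] = 2×1 + 1×2 + 3×3 = 13; y[1] = 2×3 + 1×1 + 3×2 = 13; y[2] = 2×2 + 1×3 + 3×1 = 10. Result: [13, 13, 10]

[13, 13, 10]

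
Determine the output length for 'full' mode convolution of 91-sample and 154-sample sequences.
Linear/full convolution length: m + n - 1 = 91 + 154 - 1 = 244

244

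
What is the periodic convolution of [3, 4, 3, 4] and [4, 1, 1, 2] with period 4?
Use y[k] = Σ_j f[j]·g[(k-j) mod 4]. y[0] = 3×4 + 4×2 + 3×1 + 4×1 = 27; y[1] = 3×1 + 4×4 + 3×2 + 4×1 = 29; y[2] = 3×1 + 4×1 + 3×4 + 4×2 = 27; y[3] = 3×2 + 4×1 + 3×1 + 4×4 = 29. Result: [27, 29, 27, 29]

[27, 29, 27, 29]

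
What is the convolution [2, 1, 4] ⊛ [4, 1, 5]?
y[0] = 2×4 = 8; y[1] = 2×1 + 1×4 = 6; y[2] = 2×5 + 1×1 + 4×4 = 27; y[3] = 1×5 + 4×1 = 9; y[4] = 4×5 = 20

[8, 6, 27, 9, 20]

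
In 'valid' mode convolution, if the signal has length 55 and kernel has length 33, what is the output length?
'Valid' mode counts only positions where the kernel fully overlaps the signal: m - n + 1 = 55 - 33 + 1 = 23

23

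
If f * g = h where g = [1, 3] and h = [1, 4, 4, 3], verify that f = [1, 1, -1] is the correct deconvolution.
Forward-compute [1, 1, -1] * [1, 3]: h[0] = 1×1 = 1; h[1] = 1×3 + 1×1 = 4; h[2] = 1×3 + -1×1 = 2; h[3] = -1×3 = -3 → [1, 4, 2, -3]. Does not match given h = [1, 4, 4, 3].

Not verified. [1, 1, -1] * [1, 3] = [1, 4, 2, -3], which differs from [1, 4, 4, 3] at index 2.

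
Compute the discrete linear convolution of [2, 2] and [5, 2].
y[0] = 2×5 = 10; y[1] = 2×2 + 2×5 = 14; y[2] = 2×2 = 4

[10, 14, 4]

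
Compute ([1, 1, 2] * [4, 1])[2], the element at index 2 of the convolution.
Use y[k] = Σ_i a[i]·b[k-i] at k=2. y[2] = 1×1 + 2×4 = 9

9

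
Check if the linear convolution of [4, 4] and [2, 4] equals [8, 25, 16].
Recompute linear convolution of [4, 4] and [2, 4]: y[0] = 4×2 = 8; y[1] = 4×4 + 4×2 = 24; y[2] = 4×4 = 16 → [8, 24, 16]. Compare to given [8, 25, 16]: they differ at index 1: given 25, correct 24, so answer: No

No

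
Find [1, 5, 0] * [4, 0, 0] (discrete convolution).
y[0] = 1×4 = 4; y[1] = 1×0 + 5×4 = 20; y[2] = 1×0 + 5×0 + 0×4 = 0; y[3] = 5×0 + 0×0 = 0; y[4] = 0×0 = 0

[4, 20, 0, 0, 0]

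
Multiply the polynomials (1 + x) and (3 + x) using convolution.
Ascending coefficients: a = [1, 1], b = [3, 1]. c[0] = 1×3 = 3; c[1] = 1×1 + 1×3 = 4; c[2] = 1×1 = 1. Result coefficients: [3, 4, 1] → 3 + 4x + x^2

3 + 4x + x^2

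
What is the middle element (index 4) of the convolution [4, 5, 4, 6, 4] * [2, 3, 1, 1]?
Use y[k] = Σ_i a[i]·b[k-i] at k=4. y[4] = 5×1 + 4×1 + 6×3 + 4×2 = 35

35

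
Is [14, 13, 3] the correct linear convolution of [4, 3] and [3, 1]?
Recompute linear convolution of [4, 3] and [3, 1]: y[0] = 4×3 = 12; y[1] = 4×1 + 3×3 = 13; y[2] = 3×1 = 3 → [12, 13, 3]. Compare to given [14, 13, 3]: they differ at index 0: given 14, correct 12, so answer: No

No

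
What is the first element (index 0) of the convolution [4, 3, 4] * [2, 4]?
Use y[k] = Σ_i a[i]·b[k-i] at k=0. y[0] = 4×2 = 8

8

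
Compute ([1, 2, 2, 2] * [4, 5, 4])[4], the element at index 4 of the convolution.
Use y[k] = Σ_i a[i]·b[k-i] at k=4. y[4] = 2×4 + 2×5 = 18

18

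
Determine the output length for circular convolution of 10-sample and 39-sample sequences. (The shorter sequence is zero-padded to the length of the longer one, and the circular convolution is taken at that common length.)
Circular convolution (zero-padding the shorter input) has length max(m, n) = max(10, 39) = 39

39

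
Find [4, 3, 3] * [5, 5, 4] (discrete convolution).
y[0] = 4×5 = 20; y[1] = 4×5 + 3×5 = 35; y[2] = 4×4 + 3×5 + 3×5 = 46; y[3] = 3×4 + 3×5 = 27; y[4] = 3×4 = 12

[20, 35, 46, 27, 12]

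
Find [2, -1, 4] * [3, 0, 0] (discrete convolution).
y[0] = 2×3 = 6; y[1] = 2×0 + -1×3 = -3; y[2] = 2×0 + -1×0 + 4×3 = 12; y[3] = -1×0 + 4×0 = 0; y[4] = 4×0 = 0

[6, -3, 12, 0, 0]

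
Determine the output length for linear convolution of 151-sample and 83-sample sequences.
Linear/full convolution length: m + n - 1 = 151 + 83 - 1 = 233

233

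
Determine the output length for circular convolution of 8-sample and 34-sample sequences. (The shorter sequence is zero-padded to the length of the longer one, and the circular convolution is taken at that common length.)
Circular convolution (zero-padding the shorter input) has length max(m, n) = max(8, 34) = 34

34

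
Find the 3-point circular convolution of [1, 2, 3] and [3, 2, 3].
Use y[k] = Σ_j u[j]·v[(k-j) mod 3]. y[0] = 1×3 + 2×3 + 3×2 = 15; y[1] = 1×2 + 2×3 + 3×3 = 17; y[2] = 1×3 + 2×2 + 3×3 = 16. Result: [15, 17, 16]

[15, 17, 16]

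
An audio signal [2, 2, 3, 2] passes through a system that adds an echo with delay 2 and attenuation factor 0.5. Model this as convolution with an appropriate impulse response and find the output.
Direct-path + delayed-attenuated-path model → impulse response h = [1, 0, 0.5] (1 at lag 0, 0.5 at lag 2). Output y[n] = x[n] + 0.5·x[n - 2] (with x[n] = 0 outside 0..3): y[0] = 2 + 0.5×0 = 2; y[1] = 2 + 0.5×0 = 2; y[2] = 3 + 0.5×2 = 4.0; y[3] = 2 + 0.5×2 = 3.0; y[4] = 0 + 0.5×3 = 1.5; y[5] = 0 + 0.5×2 = 1.0. So y = [2, 2, 4.0, 3.0, 1.5, 1.0]

[2, 2, 4.0, 3.0, 1.5, 1.0]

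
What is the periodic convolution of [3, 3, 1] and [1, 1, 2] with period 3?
Use y[k] = Σ_j s[j]·t[(k-j) mod 3]. y[0] = 3×1 + 3×2 + 1×1 = 10; y[1] = 3×1 + 3×1 + 1×2 = 8; y[2] = 3×2 + 3×1 + 1×1 = 10. Result: [10, 8, 10]

[10, 8, 10]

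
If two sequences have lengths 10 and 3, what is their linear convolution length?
Linear/full convolution length: m + n - 1 = 10 + 3 - 1 = 12

12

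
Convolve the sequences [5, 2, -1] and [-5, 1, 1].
y[0] = 5×-5 = -25; y[1] = 5×1 + 2×-5 = -5; y[2] = 5×1 + 2×1 + -1×-5 = 12; y[3] = 2×1 + -1×1 = 1; y[4] = -1×1 = -1

[-25, -5, 12, 1, -1]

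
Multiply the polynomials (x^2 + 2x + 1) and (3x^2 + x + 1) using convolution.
Ascending coefficients: a = [1, 2, 1], b = [1, 1, 3]. c[0] = 1×1 = 1; c[1] = 1×1 + 2×1 = 3; c[2] = 1×3 + 2×1 + 1×1 = 6; c[3] = 2×3 + 1×1 = 7; c[4] = 1×3 = 3. Result coefficients: [1, 3, 6, 7, 3] → 3x^4 + 7x^3 + 6x^2 + 3x + 1

3x^4 + 7x^3 + 6x^2 + 3x + 1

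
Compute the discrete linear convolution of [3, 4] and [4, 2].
y[0] = 3×4 = 12; y[1] = 3×2 + 4×4 = 22; y[2] = 4×2 = 8

[12, 22, 8]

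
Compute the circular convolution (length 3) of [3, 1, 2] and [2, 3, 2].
Use y[k] = Σ_j a[j]·b[(k-j) mod 3]. y[0] = 3×2 + 1×2 + 2×3 = 14; y[1] = 3×3 + 1×2 + 2×2 = 15; y[2] = 3×2 + 1×3 + 2×2 = 13. Result: [14, 15, 13]

[14, 15, 13]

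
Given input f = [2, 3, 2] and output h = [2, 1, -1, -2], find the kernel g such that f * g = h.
Output length 4 = len(f) + len(g) - 1 ⇒ len(g) = 2. Solve g forward using g[k] = (h[k] - Σ_{i≥1} f[i]·g[k-i]) / f[0]: g[0] = h[0] / f[0] = 2 / 2 = 1; g[1] = (h[1] - 3×1) / f[0] = (1 - 3×1) / 2 = -1. So g = [1, -1]. Forward-check [2, 3, 2] * [1, -1]: h[0] = 2×1 = 2; h[1] = 2×-1 + 3×1 = 1; h[2] = 3×-1 + 2×1 = -1; h[3] = 2×-1 = -2 → [2, 1, -1, -2] ✓

[1, -1]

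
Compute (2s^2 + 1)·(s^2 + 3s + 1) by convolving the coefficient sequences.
Ascending coefficients: a = [1, 0, 2], b = [1, 3, 1]. c[0] = 1×1 = 1; c[1] = 1×3 + 0×1 = 3; c[2] = 1×1 + 0×3 + 2×1 = 3; c[3] = 0×1 + 2×3 = 6; c[4] = 2×1 = 2. Result coefficients: [1, 3, 3, 6, 2] → 2s^4 + 6s^3 + 3s^2 + 3s + 1

2s^4 + 6s^3 + 3s^2 + 3s + 1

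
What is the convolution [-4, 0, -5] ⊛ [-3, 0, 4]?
y[0] = -4×-3 = 12; y[1] = -4×0 + 0×-3 = 0; y[2] = -4×4 + 0×0 + -5×-3 = -1; y[3] = 0×4 + -5×0 = 0; y[4] = -5×4 = -20

[12, 0, -1, 0, -20]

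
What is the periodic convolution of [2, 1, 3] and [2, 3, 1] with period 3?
Use y[k] = Σ_j u[j]·v[(k-j) mod 3]. y[0] = 2×2 + 1×1 + 3×3 = 14; y[1] = 2×3 + 1×2 + 3×1 = 11; y[2] = 2×1 + 1×3 + 3×2 = 11. Result: [14, 11, 11]

[14, 11, 11]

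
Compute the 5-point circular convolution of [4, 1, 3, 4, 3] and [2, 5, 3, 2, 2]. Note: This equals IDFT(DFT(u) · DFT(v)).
Either evaluate y[k] = Σ_j u[j]·v[(k-j) mod 5] directly, or use IDFT(DFT(u) · DFT(v)). y[0] = 4×2 + 1×2 + 3×2 + 4×3 + 3×5 = 43; y[1] = 4×5 + 1×2 + 3×2 + 4×2 + 3×3 = 45; y[2] = 4×3 + 1×5 + 3×2 + 4×2 + 3×2 = 37; y[3] = 4×2 + 1×3 + 3×5 + 4×2 + 3×2 = 40; y[4] = 4×2 + 1×2 + 3×3 + 4×5 + 3×2 = 45. Result: [43, 45, 37, 40, 45]

[43, 45, 37, 40, 45]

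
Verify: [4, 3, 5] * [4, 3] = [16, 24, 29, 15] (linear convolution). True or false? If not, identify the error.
Recompute linear convolution of [4, 3, 5] and [4, 3]: y[0] = 4×4 = 16; y[1] = 4×3 + 3×4 = 24; y[2] = 3×3 + 5×4 = 29; y[3] = 5×3 = 15 → [16, 24, 29, 15]. Given [16, 24, 29, 15] matches, so answer: Yes

Yes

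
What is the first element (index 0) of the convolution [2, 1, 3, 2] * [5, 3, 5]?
Use y[k] = Σ_i a[i]·b[k-i] at k=0. y[0] = 2×5 = 10

10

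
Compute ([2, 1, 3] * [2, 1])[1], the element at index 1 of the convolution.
Use y[k] = Σ_i a[i]·b[k-i] at k=1. y[1] = 2×1 + 1×2 = 4

4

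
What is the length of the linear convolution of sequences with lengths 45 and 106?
Linear/full convolution length: m + n - 1 = 45 + 106 - 1 = 150

150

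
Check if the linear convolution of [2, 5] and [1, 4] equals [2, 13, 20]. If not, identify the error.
Recompute linear convolution of [2, 5] and [1, 4]: y[0] = 2×1 = 2; y[1] = 2×4 + 5×1 = 13; y[2] = 5×4 = 20 → [2, 13, 20]. Given [2, 13, 20] matches, so answer: Yes

Yes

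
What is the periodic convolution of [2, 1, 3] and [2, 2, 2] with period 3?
Use y[k] = Σ_j a[j]·b[(k-j) mod 3]. y[0] = 2×2 + 1×2 + 3×2 = 12; y[1] = 2×2 + 1×2 + 3×2 = 12; y[2] = 2×2 + 1×2 + 3×2 = 12. Result: [12, 12, 12]

[12, 12, 12]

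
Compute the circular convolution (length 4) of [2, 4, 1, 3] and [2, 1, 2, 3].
Use y[k] = Σ_j x[j]·h[(k-j) mod 4]. y[0] = 2×2 + 4×3 + 1×2 + 3×1 = 21; y[1] = 2×1 + 4×2 + 1×3 + 3×2 = 19; y[2] = 2×2 + 4×1 + 1×2 + 3×3 = 19; y[3] = 2×3 + 4×2 + 1×1 + 3×2 = 21. Result: [21, 19, 19, 21]

[21, 19, 19, 21]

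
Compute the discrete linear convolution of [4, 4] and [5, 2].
y[0] = 4×5 = 20; y[1] = 4×2 + 4×5 = 28; y[2] = 4×2 = 8

[20, 28, 8]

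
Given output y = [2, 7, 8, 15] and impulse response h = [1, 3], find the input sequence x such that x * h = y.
Deconvolve y=[2, 7, 8, 15] by h=[1, 3]. Since h[0]=1, solve forward: x[0] = y[0] / 1 = 2; x[1] = (y[1] - 2×3) / 1 = 1; x[2] = (y[2] - 1×3) / 1 = 5. So x = [2, 1, 5]. Check by forward convolution: y[0] = 2×1 = 2; y[1] = 2×3 + 1×1 = 7; y[2] = 1×3 + 5×1 = 8; y[3] = 5×3 = 15

[2, 1, 5]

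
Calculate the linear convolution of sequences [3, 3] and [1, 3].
y[0] = 3×1 = 3; y[1] = 3×3 + 3×1 = 12; y[2] = 3×3 = 9

[3, 12, 9]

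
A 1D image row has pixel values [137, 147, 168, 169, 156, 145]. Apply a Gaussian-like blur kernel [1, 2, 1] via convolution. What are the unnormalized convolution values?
Convolve image row [137, 147, 168, 169, 156, 145] with kernel [1, 2, 1]: y[0] = 137×1 = 137; y[1] = 137×2 + 147×1 = 421; y[2] = 137×1 + 147×2 + 168×1 = 599; y[3] = 147×1 + 168×2 + 169×1 = 652; y[4] = 168×1 + 169×2 + 156×1 = 662; y[5] = 169×1 + 156×2 + 145×1 = 626; y[6] = 156×1 + 145×2 = 446; y[7] = 145×1 = 145 → [137, 421, 599, 652, 662, 626, 446, 145]. Normalization factor = sum(kernel) = 4.

[137, 421, 599, 652, 662, 626, 446, 145]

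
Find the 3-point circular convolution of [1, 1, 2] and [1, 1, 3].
Use y[k] = Σ_j a[j]·b[(k-j) mod 3]. y[0] = 1×1 + 1×3 + 2×1 = 6; y[1] = 1×1 + 1×1 + 2×3 = 8; y[2] = 1×3 + 1×1 + 2×1 = 6. Result: [6, 8, 6]

[6, 8, 6]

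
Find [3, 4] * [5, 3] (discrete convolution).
y[0] = 3×5 = 15; y[1] = 3×3 + 4×5 = 29; y[2] = 4×3 = 12

[15, 29, 12]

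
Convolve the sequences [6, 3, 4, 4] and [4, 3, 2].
y[0] = 6×4 = 24; y[1] = 6×3 + 3×4 = 30; y[2] = 6×2 + 3×3 + 4×4 = 37; y[3] = 3×2 + 4×3 + 4×4 = 34; y[4] = 4×2 + 4×3 = 20; y[5] = 4×2 = 8

[24, 30, 37, 34, 20, 8]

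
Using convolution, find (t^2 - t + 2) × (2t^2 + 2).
Ascending coefficients: a = [2, -1, 1], b = [2, 0, 2]. c[0] = 2×2 = 4; c[1] = 2×0 + -1×2 = -2; c[2] = 2×2 + -1×0 + 1×2 = 6; c[3] = -1×2 + 1×0 = -2; c[4] = 1×2 = 2. Result coefficients: [4, -2, 6, -2, 2] → 2t^4 - 2t^3 + 6t^2 - 2t + 4

2t^4 - 2t^3 + 6t^2 - 2t + 4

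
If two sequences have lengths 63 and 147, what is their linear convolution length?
Linear/full convolution length: m + n - 1 = 63 + 147 - 1 = 209

209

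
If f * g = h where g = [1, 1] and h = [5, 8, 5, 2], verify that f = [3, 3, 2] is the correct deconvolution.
Forward-compute [3, 3, 2] * [1, 1]: h[0] = 3×1 = 3; h[1] = 3×1 + 3×1 = 6; h[2] = 3×1 + 2×1 = 5; h[3] = 2×1 = 2 → [3, 6, 5, 2]. Does not match given h = [5, 8, 5, 2].

Not verified. [3, 3, 2] * [1, 1] = [3, 6, 5, 2], which differs from [5, 8, 5, 2] at index 0.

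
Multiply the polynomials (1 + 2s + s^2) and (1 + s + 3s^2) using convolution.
Ascending coefficients: a = [1, 2, 1], b = [1, 1, 3]. c[0] = 1×1 = 1; c[1] = 1×1 + 2×1 = 3; c[2] = 1×3 + 2×1 + 1×1 = 6; c[3] = 2×3 + 1×1 = 7; c[4] = 1×3 = 3. Result coefficients: [1, 3, 6, 7, 3] → 1 + 3s + 6s^2 + 7s^3 + 3s^4

1 + 3s + 6s^2 + 7s^3 + 3s^4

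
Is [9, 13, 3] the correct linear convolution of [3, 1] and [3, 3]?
Recompute linear convolution of [3, 1] and [3, 3]: y[0] = 3×3 = 9; y[1] = 3×3 + 1×3 = 12; y[2] = 1×3 = 3 → [9, 12, 3]. Compare to given [9, 13, 3]: they differ at index 1: given 13, correct 12, so answer: No

No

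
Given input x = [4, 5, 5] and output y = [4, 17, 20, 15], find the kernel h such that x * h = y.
Output length 4 = len(x) + len(h) - 1 ⇒ len(h) = 2. Solve h forward using h[k] = (y[k] - Σ_{i≥1} x[i]·h[k-i]) / x[0]: h[0] = y[0] / x[0] = 4 / 4 = 1; h[1] = (y[1] - 5×1) / x[0] = (17 - 5×1) / 4 = 3. So h = [1, 3]. Forward-check [4, 5, 5] * [1, 3]: y[0] = 4×1 = 4; y[1] = 4×3 + 5×1 = 17; y[2] = 5×3 + 5×1 = 20; y[3] = 5×3 = 15 → [4, 17, 20, 15] ✓

[1, 3]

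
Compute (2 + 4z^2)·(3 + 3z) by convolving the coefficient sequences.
Ascending coefficients: a = [2, 0, 4], b = [3, 3]. c[0] = 2×3 = 6; c[1] = 2×3 + 0×3 = 6; c[2] = 0×3 + 4×3 = 12; c[3] = 4×3 = 12. Result coefficients: [6, 6, 12, 12] → 6 + 6z + 12z^2 + 12z^3

6 + 6z + 12z^2 + 12z^3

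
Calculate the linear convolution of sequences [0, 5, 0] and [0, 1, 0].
y[0] = 0×0 = 0; y[1] = 0×1 + 5×0 = 0; y[2] = 0×0 + 5×1 + 0×0 = 5; y[3] = 5×0 + 0×1 = 0; y[4] = 0×0 = 0

[0, 0, 5, 0, 0]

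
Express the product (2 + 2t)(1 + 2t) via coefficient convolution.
Ascending coefficients: a = [2, 2], b = [1, 2]. c[0] = 2×1 = 2; c[1] = 2×2 + 2×1 = 6; c[2] = 2×2 = 4. Result coefficients: [2, 6, 4] → 2 + 6t + 4t^2

2 + 6t + 4t^2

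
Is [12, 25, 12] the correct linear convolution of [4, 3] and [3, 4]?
Recompute linear convolution of [4, 3] and [3, 4]: y[0] = 4×3 = 12; y[1] = 4×4 + 3×3 = 25; y[2] = 3×4 = 12 → [12, 25, 12]. Given [12, 25, 12] matches, so answer: Yes

Yes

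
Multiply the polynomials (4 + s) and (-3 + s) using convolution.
Ascending coefficients: a = [4, 1], b = [-3, 1]. c[0] = 4×-3 = -12; c[1] = 4×1 + 1×-3 = 1; c[2] = 1×1 = 1. Result coefficients: [-12, 1, 1] → -12 + s + s^2

-12 + s + s^2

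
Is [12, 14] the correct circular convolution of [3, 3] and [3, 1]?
Recompute circular convolution of [3, 3] and [3, 1]: y[0] = 3×3 + 3×1 = 12; y[1] = 3×1 + 3×3 = 12 → [12, 12]. Compare to given [12, 14]: they differ at index 1: given 14, correct 12, so answer: No

No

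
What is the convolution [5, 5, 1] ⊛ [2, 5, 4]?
y[0] = 5×2 = 10; y[1] = 5×5 + 5×2 = 35; y[2] = 5×4 + 5×5 + 1×2 = 47; y[3] = 5×4 + 1×5 = 25; y[4] = 1×4 = 4

[10, 35, 47, 25, 4]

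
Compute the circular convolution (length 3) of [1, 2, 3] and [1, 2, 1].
Use y[k] = Σ_j u[j]·v[(k-j) mod 3]. y[0] = 1×1 + 2×1 + 3×2 = 9; y[1] = 1×2 + 2×1 + 3×1 = 7; y[2] = 1×1 + 2×2 + 3×1 = 8. Result: [9, 7, 8]

[9, 7, 8]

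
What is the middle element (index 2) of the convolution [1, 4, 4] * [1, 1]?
Use y[k] = Σ_i a[i]·b[k-i] at k=2. y[2] = 4×1 + 4×1 = 8

8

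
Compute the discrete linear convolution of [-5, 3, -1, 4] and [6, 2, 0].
y[0] = -5×6 = -30; y[1] = -5×2 + 3×6 = 8; y[2] = -5×0 + 3×2 + -1×6 = 0; y[3] = 3×0 + -1×2 + 4×6 = 22; y[4] = -1×0 + 4×2 = 8; y[5] = 4×0 = 0

[-30, 8, 0, 22, 8, 0]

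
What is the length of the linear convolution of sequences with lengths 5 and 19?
Linear/full convolution length: m + n - 1 = 5 + 19 - 1 = 23

23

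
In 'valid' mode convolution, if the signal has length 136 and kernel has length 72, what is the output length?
'Valid' mode counts only positions where the kernel fully overlaps the signal: m - n + 1 = 136 - 72 + 1 = 65

65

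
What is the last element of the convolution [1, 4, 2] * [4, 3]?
Use y[k] = Σ_i a[i]·b[k-i] at k=3. y[3] = 2×3 = 6

6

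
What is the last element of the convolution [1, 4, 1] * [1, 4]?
Use y[k] = Σ_i a[i]·b[k-i] at k=3. y[3] = 1×4 = 4

4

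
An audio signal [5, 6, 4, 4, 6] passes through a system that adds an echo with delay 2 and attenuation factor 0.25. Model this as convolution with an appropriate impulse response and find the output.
Direct-path + delayed-attenuated-path model → impulse response h = [1, 0, 0.25] (1 at lag 0, 0.25 at lag 2). Output y[n] = x[n] + 0.25·x[n - 2] (with x[n] = 0 outside 0..4): y[0] = 5 + 0.25×0 = 5; y[1] = 6 + 0.25×0 = 6; y[2] = 4 + 0.25×5 = 5.25; y[3] = 4 + 0.25×6 = 5.5; y[4] = 6 + 0.25×4 = 7.0; y[5] = 0 + 0.25×4 = 1.0; y[6] = 0 + 0.25×6 = 1.5. So y = [5, 6, 5.25, 5.5, 7.0, 1.0, 1.5]

[5, 6, 5.25, 5.5, 7.0, 1.0, 1.5]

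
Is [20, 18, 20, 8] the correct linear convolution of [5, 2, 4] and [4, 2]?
Recompute linear convolution of [5, 2, 4] and [4, 2]: y[0] = 5×4 = 20; y[1] = 5×2 + 2×4 = 18; y[2] = 2×2 + 4×4 = 20; y[3] = 4×2 = 8 → [20, 18, 20, 8]. Given [20, 18, 20, 8] matches, so answer: Yes

Yes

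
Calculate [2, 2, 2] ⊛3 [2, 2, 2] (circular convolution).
Use y[k] = Σ_j a[j]·b[(k-j) mod 3]. y[0] = 2×2 + 2×2 + 2×2 = 12; y[1] = 2×2 + 2×2 + 2×2 = 12; y[2] = 2×2 + 2×2 + 2×2 = 12. Result: [12, 12, 12]

[12, 12, 12]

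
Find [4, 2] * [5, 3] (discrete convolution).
y[0] = 4×5 = 20; y[1] = 4×3 + 2×5 = 22; y[2] = 2×3 = 6

[20, 22, 6]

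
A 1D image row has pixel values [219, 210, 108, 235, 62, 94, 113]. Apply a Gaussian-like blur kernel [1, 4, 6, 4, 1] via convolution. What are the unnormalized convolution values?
Convolve image row [219, 210, 108, 235, 62, 94, 113] with kernel [1, 4, 6, 4, 1]: y[0] = 219×1 = 219; y[1] = 219×4 + 210×1 = 1086; y[2] = 219×6 + 210×4 + 108×1 = 2262; y[3] = 219×4 + 210×6 + 108×4 + 235×1 = 2803; y[4] = 219×1 + 210×4 + 108×6 + 235×4 + 62×1 = 2709; y[5] = 210×1 + 108×4 + 235×6 + 62×4 + 94×1 = 2394; y[6] = 108×1 + 235×4 + 62×6 + 94×4 + 113×1 = 1909; y[7] = 235×1 + 62×4 + 94×6 + 113×4 = 1499; y[8] = 62×1 + 94×4 + 113×6 = 1116; y[9] = 94×1 + 113×4 = 546; y[10] = 113×1 = 113 → [219, 1086, 2262, 2803, 2709, 2394, 1909, 1499, 1116, 546, 113]. Normalization factor = sum(kernel) = 16.

[219, 1086, 2262, 2803, 2709, 2394, 1909, 1499, 1116, 546, 113]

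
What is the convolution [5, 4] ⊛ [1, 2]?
y[0] = 5×1 = 5; y[1] = 5×2 + 4×1 = 14; y[2] = 4×2 = 8

[5, 14, 8]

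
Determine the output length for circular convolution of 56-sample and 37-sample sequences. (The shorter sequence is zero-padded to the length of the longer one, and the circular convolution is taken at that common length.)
Circular convolution (zero-padding the shorter input) has length max(m, n) = max(56, 37) = 56

56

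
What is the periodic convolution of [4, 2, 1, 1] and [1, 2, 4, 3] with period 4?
Use y[k] = Σ_j u[j]·v[(k-j) mod 4]. y[0] = 4×1 + 2×3 + 1×4 + 1×2 = 16; y[1] = 4×2 + 2×1 + 1×3 + 1×4 = 17; y[2] = 4×4 + 2×2 + 1×1 + 1×3 = 24; y[3] = 4×3 + 2×4 + 1×2 + 1×1 = 23. Result: [16, 17, 24, 23]

[16, 17, 24, 23]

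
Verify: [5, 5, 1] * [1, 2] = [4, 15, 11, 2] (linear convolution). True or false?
Recompute linear convolution of [5, 5, 1] and [1, 2]: y[0] = 5×1 = 5; y[1] = 5×2 + 5×1 = 15; y[2] = 5×2 + 1×1 = 11; y[3] = 1×2 = 2 → [5, 15, 11, 2]. Compare to given [4, 15, 11, 2]: they differ at index 0: given 4, correct 5, so answer: No

No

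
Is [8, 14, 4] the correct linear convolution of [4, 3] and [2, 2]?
Recompute linear convolution of [4, 3] and [2, 2]: y[0] = 4×2 = 8; y[1] = 4×2 + 3×2 = 14; y[2] = 3×2 = 6 → [8, 14, 6]. Compare to given [8, 14, 4]: they differ at index 2: given 4, correct 6, so answer: No

No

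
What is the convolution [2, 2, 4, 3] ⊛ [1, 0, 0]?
y[0] = 2×1 = 2; y[1] = 2×0 + 2×1 = 2; y[2] = 2×0 + 2×0 + 4×1 = 4; y[3] = 2×0 + 4×0 + 3×1 = 3; y[4] = 4×0 + 3×0 = 0; y[5] = 3×0 = 0

[2, 2, 4, 3, 0, 0]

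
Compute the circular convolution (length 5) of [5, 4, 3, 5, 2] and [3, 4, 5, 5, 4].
Use y[k] = Σ_j u[j]·v[(k-j) mod 5]. y[0] = 5×3 + 4×4 + 3×5 + 5×5 + 2×4 = 79; y[1] = 5×4 + 4×3 + 3×4 + 5×5 + 2×5 = 79; y[2] = 5×5 + 4×4 + 3×3 + 5×4 + 2×5 = 80; y[3] = 5×5 + 4×5 + 3×4 + 5×3 + 2×4 = 80; y[4] = 5×4 + 4×5 + 3×5 + 5×4 + 2×3 = 81. Result: [79, 79, 80, 80, 81]

[79, 79, 80, 80, 81]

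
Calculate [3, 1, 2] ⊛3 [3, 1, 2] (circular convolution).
Use y[k] = Σ_j u[j]·v[(k-j) mod 3]. y[0] = 3×3 + 1×2 + 2×1 = 13; y[1] = 3×1 + 1×3 + 2×2 = 10; y[2] = 3×2 + 1×1 + 2×3 = 13. Result: [13, 10, 13]

[13, 10, 13]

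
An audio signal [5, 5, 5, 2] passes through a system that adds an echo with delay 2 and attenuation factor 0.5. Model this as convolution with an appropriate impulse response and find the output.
Direct-path + delayed-attenuated-path model → impulse response h = [1, 0, 0.5] (1 at lag 0, 0.5 at lag 2). Output y[n] = x[n] + 0.5·x[n - 2] (with x[n] = 0 outside 0..3): y[0] = 5 + 0.5×0 = 5; y[1] = 5 + 0.5×0 = 5; y[2] = 5 + 0.5×5 = 7.5; y[3] = 2 + 0.5×5 = 4.5; y[4] = 0 + 0.5×5 = 2.5; y[5] = 0 + 0.5×2 = 1.0. So y = [5, 5, 7.5, 4.5, 2.5, 1.0]

[5, 5, 7.5, 4.5, 2.5, 1.0]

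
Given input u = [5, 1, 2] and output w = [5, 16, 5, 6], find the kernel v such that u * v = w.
Output length 4 = len(u) + len(v) - 1 ⇒ len(v) = 2. Solve v forward using v[k] = (w[k] - Σ_{i≥1} u[i]·v[k-i]) / u[0]: v[0] = w[0] / u[0] = 5 / 5 = 1; v[1] = (w[1] - 1×1) / u[0] = (16 - 1×1) / 5 = 3. So v = [1, 3]. Forward-check [5, 1, 2] * [1, 3]: w[0] = 5×1 = 5; w[1] = 5×3 + 1×1 = 16; w[2] = 1×3 + 2×1 = 5; w[3] = 2×3 = 6 → [5, 16, 5, 6] ✓

[1, 3]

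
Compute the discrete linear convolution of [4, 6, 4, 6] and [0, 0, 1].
y[0] = 4×0 = 0; y[1] = 4×0 + 6×0 = 0; y[2] = 4×1 + 6×0 + 4×0 = 4; y[3] = 6×1 + 4×0 + 6×0 = 6; y[4] = 4×1 + 6×0 = 4; y[5] = 6×1 = 6

[0, 0, 4, 6, 4, 6]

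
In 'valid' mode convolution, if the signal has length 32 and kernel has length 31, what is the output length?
'Valid' mode counts only positions where the kernel fully overlaps the signal: m - n + 1 = 32 - 31 + 1 = 2

2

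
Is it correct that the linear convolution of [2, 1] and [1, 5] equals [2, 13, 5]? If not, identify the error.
Recompute linear convolution of [2, 1] and [1, 5]: y[0] = 2×1 = 2; y[1] = 2×5 + 1×1 = 11; y[2] = 1×5 = 5 → [2, 11, 5]. Compare to given [2, 13, 5]: they differ at index 1: given 13, correct 11, so answer: No

No. Error at index 1: given 13, correct 11.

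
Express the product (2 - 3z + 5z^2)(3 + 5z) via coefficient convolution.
Ascending coefficients: a = [2, -3, 5], b = [3, 5]. c[0] = 2×3 = 6; c[1] = 2×5 + -3×3 = 1; c[2] = -3×5 + 5×3 = 0; c[3] = 5×5 = 25. Result coefficients: [6, 1, 0, 25] → 6 + z + 25z^3

6 + z + 25z^3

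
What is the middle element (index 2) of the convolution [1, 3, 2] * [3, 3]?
Use y[k] = Σ_i a[i]·b[k-i] at k=2. y[2] = 3×3 + 2×3 = 15

15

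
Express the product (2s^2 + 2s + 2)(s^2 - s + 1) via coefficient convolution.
Ascending coefficients: a = [2, 2, 2], b = [1, -1, 1]. c[0] = 2×1 = 2; c[1] = 2×-1 + 2×1 = 0; c[2] = 2×1 + 2×-1 + 2×1 = 2; c[3] = 2×1 + 2×-1 = 0; c[4] = 2×1 = 2. Result coefficients: [2, 0, 2, 0, 2] → 2s^4 + 2s^2 + 2

2s^4 + 2s^2 + 2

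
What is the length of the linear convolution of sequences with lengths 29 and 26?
Linear/full convolution length: m + n - 1 = 29 + 26 - 1 = 54

54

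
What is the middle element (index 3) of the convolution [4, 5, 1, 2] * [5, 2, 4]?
Use y[k] = Σ_i a[i]·b[k-i] at k=3. y[3] = 5×4 + 1×2 + 2×5 = 32

32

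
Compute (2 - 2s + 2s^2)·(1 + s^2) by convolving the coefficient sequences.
Ascending coefficients: a = [2, -2, 2], b = [1, 0, 1]. c[0] = 2×1 = 2; c[1] = 2×0 + -2×1 = -2; c[2] = 2×1 + -2×0 + 2×1 = 4; c[3] = -2×1 + 2×0 = -2; c[4] = 2×1 = 2. Result coefficients: [2, -2, 4, -2, 2] → 2 - 2s + 4s^2 - 2s^3 + 2s^4

2 - 2s + 4s^2 - 2s^3 + 2s^4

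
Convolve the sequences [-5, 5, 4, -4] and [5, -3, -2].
y[0] = -5×5 = -25; y[1] = -5×-3 + 5×5 = 40; y[2] = -5×-2 + 5×-3 + 4×5 = 15; y[3] = 5×-2 + 4×-3 + -4×5 = -42; y[4] = 4×-2 + -4×-3 = 4; y[5] = -4×-2 = 8

[-25, 40, 15, -42, 4, 8]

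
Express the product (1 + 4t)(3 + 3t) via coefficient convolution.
Ascending coefficients: a = [1, 4], b = [3, 3]. c[0] = 1×3 = 3; c[1] = 1×3 + 4×3 = 15; c[2] = 4×3 = 12. Result coefficients: [3, 15, 12] → 3 + 15t + 12t^2

3 + 15t + 12t^2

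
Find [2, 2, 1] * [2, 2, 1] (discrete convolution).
y[0] = 2×2 = 4; y[1] = 2×2 + 2×2 = 8; y[2] = 2×1 + 2×2 + 1×2 = 8; y[3] = 2×1 + 1×2 = 4; y[4] = 1×1 = 1

[4, 8, 8, 4, 1]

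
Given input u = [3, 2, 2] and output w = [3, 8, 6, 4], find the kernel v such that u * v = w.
Output length 4 = len(u) + len(v) - 1 ⇒ len(v) = 2. Solve v forward using v[k] = (w[k] - Σ_{i≥1} u[i]·v[k-i]) / u[0]: v[0] = w[0] / u[0] = 3 / 3 = 1; v[1] = (w[1] - 2×1) / u[0] = (8 - 2×1) / 3 = 2. So v = [1, 2]. Forward-check [3, 2, 2] * [1, 2]: w[0] = 3×1 = 3; w[1] = 3×2 + 2×1 = 8; w[2] = 2×2 + 2×1 = 6; w[3] = 2×2 = 4 → [3, 8, 6, 4] ✓

[1, 2]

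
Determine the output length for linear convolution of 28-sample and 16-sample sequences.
Linear/full convolution length: m + n - 1 = 28 + 16 - 1 = 43

43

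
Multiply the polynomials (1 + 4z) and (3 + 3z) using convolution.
Ascending coefficients: a = [1, 4], b = [3, 3]. c[0] = 1×3 = 3; c[1] = 1×3 + 4×3 = 15; c[2] = 4×3 = 12. Result coefficients: [3, 15, 12] → 3 + 15z + 12z^2

3 + 15z + 12z^2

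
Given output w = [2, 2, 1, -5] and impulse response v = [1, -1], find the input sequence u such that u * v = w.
Deconvolve w=[2, 2, 1, -5] by v=[1, -1]. Since v[0]=1, solve forward: u[0] = w[0] / 1 = 2; u[1] = (w[1] - 2×-1) / 1 = 4; u[2] = (w[2] - 4×-1) / 1 = 5. So u = [2, 4, 5]. Check by forward convolution: w[0] = 2×1 = 2; w[1] = 2×-1 + 4×1 = 2; w[2] = 4×-1 + 5×1 = 1; w[3] = 5×-1 = -5

[2, 4, 5]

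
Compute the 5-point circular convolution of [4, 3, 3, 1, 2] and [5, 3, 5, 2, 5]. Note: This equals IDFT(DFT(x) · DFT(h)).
Either evaluate y[k] = Σ_j x[j]·h[(k-j) mod 5] directly, or use IDFT(DFT(x) · DFT(h)). y[0] = 4×5 + 3×5 + 3×2 + 1×5 + 2×3 = 52; y[1] = 4×3 + 3×5 + 3×5 + 1×2 + 2×5 = 54; y[2] = 4×5 + 3×3 + 3×5 + 1×5 + 2×2 = 53; y[3] = 4×2 + 3×5 + 3×3 + 1×5 + 2×5 = 47; y[4] = 4×5 + 3×2 + 3×5 + 1×3 + 2×5 = 54. Result: [52, 54, 53, 47, 54]

[52, 54, 53, 47, 54]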